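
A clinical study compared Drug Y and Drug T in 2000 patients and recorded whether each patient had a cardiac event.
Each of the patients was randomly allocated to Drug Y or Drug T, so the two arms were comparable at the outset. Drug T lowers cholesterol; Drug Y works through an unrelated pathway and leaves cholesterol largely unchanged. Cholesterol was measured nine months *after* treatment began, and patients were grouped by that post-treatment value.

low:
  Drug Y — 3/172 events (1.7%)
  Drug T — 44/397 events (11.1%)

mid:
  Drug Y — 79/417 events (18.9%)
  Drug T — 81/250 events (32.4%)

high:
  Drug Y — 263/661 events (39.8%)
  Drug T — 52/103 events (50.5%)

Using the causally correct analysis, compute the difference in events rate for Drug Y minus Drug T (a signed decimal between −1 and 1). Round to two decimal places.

+0.04

The stratified and pooled comparisons disagree (Drug Y wins within each cholesterol; Drug T wins overall), so the answer turns on the causal role of cholesterol.
Cholesterol here is a post-treatment variable shaped by the drug; conditioning on it would introduce bias rather than remove it. The overall comparison is the causal one.
The causal difference is the pooled difference: 0.276 − 0.236 = +0.040.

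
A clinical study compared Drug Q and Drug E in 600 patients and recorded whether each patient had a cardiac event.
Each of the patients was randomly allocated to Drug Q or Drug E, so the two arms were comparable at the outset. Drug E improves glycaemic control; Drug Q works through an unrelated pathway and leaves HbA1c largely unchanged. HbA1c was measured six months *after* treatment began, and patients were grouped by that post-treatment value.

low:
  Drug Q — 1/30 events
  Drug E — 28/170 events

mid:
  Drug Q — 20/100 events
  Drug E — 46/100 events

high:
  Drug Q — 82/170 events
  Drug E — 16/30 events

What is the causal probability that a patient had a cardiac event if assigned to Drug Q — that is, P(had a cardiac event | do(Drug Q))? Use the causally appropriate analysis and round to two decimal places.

HbA1c is recorded after the drug and is itself shifted by it — it sits on the causal path from drug to outcome. Conditioning on a mediator would strip out part of the effect we want; the pooled comparison gives the total causal effect.
So P(outcome | do(Drug Q)) is just the pooled rate for Drug Q: 103/300 = 0.343.

0.34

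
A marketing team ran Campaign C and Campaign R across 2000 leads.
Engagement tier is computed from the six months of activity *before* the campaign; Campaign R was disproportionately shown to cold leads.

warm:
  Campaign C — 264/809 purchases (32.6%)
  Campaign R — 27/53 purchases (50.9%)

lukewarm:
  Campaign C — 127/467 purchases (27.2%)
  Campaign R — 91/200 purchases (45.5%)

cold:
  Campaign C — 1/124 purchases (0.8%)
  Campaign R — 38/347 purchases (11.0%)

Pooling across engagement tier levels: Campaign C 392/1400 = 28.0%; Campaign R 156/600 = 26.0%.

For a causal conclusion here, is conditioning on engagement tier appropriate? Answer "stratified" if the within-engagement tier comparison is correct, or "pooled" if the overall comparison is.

stratified

Since engagement tier is a pre-existing factor (not a product of the campaign) and it affects the outcome on its own, it is a confounder. The stratified rates, not the pooled rate, identify the causal effect.
Within each level — warm: 32.6% vs 50.9%; lukewarm: 27.2% vs 45.5%; cold: 0.8% vs 11.0% — Campaign R is higher every time.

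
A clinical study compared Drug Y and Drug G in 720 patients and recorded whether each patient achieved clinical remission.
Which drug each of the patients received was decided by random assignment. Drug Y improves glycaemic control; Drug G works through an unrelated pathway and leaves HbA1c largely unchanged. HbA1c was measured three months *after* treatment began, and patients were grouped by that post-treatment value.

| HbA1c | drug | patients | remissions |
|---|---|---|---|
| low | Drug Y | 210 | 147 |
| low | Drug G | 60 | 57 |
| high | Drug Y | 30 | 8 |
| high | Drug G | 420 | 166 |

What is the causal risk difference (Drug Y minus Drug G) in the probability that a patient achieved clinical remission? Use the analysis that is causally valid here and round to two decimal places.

+0.18

Within every HbA1c level Drug G has the higher rate, yet pooled Drug Y does — Simpson's reversal.
HbA1c lies on the pathway drug → HbA1c → outcome, so adjusting for it blocks the indirect effect. For the total causal effect of drug, use the unadjusted pooled rates.
The causal difference is the pooled difference: 0.646 − 0.465 = +0.181.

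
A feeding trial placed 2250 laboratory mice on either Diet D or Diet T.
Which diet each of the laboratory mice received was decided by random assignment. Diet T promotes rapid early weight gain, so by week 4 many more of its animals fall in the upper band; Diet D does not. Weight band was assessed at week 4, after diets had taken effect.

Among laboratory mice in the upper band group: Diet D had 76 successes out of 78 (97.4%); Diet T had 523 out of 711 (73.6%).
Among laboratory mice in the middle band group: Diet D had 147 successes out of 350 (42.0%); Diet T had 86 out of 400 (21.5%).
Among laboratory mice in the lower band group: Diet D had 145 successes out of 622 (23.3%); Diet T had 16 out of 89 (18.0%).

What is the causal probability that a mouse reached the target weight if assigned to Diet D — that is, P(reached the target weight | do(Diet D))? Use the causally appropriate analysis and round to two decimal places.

Within every week-4 weight band level Diet D has the higher rate, yet pooled Diet T does — Simpson's reversal.
Week-4 weight band is recorded after the diet and is itself shifted by it — it sits on the causal path from diet to outcome. Conditioning on a mediator would strip out part of the effect we want; the pooled comparison gives the total causal effect.
So P(outcome | do(Diet D)) is just the pooled rate for Diet D: 368/1050 = 0.350.

0.35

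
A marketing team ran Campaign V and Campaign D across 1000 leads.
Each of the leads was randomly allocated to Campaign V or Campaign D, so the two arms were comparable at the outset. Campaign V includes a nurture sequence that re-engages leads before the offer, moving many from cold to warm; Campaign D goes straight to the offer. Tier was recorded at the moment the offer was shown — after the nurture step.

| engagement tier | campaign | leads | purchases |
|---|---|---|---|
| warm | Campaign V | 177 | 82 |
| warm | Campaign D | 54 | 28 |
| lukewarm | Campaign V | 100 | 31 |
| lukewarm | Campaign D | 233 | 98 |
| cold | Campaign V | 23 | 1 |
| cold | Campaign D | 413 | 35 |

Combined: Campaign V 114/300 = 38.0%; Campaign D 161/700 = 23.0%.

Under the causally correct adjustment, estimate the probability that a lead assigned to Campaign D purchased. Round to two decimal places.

0.23

The stratified and pooled comparisons disagree (Campaign D wins within each engagement tier; Campaign V wins overall), so the answer turns on the causal role of engagement tier.
Because the campaign influences engagement tier, engagement tier is a post-treatment mediator, not a confounder. Stratifying on it would bias the estimate; the causal effect is the crude pooled difference.
So P(outcome | do(Campaign D)) is just the pooled rate for Campaign D: 161/700 = 0.230.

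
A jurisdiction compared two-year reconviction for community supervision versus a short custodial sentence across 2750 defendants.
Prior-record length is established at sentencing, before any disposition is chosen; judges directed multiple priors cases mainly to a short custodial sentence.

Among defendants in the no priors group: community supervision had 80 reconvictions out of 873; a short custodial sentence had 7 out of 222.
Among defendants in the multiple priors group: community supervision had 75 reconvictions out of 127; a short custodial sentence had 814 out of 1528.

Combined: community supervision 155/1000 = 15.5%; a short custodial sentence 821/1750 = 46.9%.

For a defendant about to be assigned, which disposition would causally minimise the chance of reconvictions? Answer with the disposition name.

The stratified and pooled comparisons disagree (a short custodial sentence wins within each prior-record length; community supervision wins overall), so the answer turns on the causal role of prior-record length.
Prior-record length differs across dispositions for reasons unrelated to any effect of the disposition itself, and it separately predicts the outcome — a classic confounder. We must compare within prior-record length levels.
Within each level — no priors: 9.2% vs 3.2%; multiple priors: 59.1% vs 53.3% — a short custodial sentence is lower every time.

a short custodial sentence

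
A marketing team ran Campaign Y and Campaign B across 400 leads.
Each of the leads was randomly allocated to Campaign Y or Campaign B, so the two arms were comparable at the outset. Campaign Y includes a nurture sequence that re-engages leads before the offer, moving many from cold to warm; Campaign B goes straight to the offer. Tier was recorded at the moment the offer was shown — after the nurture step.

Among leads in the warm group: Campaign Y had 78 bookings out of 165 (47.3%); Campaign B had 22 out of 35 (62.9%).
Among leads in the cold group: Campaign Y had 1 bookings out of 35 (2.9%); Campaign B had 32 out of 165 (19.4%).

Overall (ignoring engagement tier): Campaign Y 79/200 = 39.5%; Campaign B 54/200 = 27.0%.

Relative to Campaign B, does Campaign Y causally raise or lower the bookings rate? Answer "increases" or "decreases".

increases

Engagement tier lies on the pathway campaign → engagement tier → outcome, so adjusting for it blocks the indirect effect. For the total causal effect of campaign, use the unadjusted pooled rates.
Pooled: Campaign Y 39.5% vs Campaign B 27.0%; Campaign Y is higher overall.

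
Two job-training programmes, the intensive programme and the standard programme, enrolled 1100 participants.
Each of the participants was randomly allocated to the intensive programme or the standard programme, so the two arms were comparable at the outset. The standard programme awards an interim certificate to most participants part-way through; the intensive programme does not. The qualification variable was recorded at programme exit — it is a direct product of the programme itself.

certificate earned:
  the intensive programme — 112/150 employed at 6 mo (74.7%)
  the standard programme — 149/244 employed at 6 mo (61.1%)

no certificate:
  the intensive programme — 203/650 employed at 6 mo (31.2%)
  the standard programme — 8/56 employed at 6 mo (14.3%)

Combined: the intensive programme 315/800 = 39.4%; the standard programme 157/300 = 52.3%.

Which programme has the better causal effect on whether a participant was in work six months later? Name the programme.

Qualification attained during the programme here is a post-treatment variable shaped by the programme; conditioning on it would introduce bias rather than remove it. The overall comparison is the causal one.
Pooled: the intensive programme 39.4% vs the standard programme 52.3%; the standard programme is higher overall.

the standard programme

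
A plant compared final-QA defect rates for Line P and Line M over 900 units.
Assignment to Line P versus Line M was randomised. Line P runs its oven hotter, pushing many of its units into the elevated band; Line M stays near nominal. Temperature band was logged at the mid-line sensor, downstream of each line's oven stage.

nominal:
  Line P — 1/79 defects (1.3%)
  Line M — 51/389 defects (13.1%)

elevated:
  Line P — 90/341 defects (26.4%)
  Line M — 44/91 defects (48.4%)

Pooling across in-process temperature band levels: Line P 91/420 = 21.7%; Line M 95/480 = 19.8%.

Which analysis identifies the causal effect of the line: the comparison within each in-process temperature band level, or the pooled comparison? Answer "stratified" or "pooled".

Within every in-process temperature band level Line P has the lower rate, yet pooled Line M does — Simpson's reversal.
The distribution of in-process temperature band is itself part of what the line does — it is an intermediate outcome. Holding it fixed would remove that part of the effect; the total effect is the pooled difference.
Pooled: Line P 21.7% vs Line M 19.8%; Line M is lower overall.

pooled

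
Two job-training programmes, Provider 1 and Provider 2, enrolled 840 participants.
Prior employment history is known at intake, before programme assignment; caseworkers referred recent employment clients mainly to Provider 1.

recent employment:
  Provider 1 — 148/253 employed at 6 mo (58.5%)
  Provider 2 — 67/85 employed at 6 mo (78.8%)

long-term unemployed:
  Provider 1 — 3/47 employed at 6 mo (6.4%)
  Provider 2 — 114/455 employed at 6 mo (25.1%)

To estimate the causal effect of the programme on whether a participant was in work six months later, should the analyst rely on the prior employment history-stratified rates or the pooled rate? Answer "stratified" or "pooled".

Since prior employment history is a pre-existing factor (not a product of the programme) and it affects the outcome on its own, it is a confounder. The stratified rates, not the pooled rate, identify the causal effect.
Within each level — recent employment: 58.5% vs 78.8%; long-term unemployed: 6.4% vs 25.1% — Provider 2 is higher every time.

stratified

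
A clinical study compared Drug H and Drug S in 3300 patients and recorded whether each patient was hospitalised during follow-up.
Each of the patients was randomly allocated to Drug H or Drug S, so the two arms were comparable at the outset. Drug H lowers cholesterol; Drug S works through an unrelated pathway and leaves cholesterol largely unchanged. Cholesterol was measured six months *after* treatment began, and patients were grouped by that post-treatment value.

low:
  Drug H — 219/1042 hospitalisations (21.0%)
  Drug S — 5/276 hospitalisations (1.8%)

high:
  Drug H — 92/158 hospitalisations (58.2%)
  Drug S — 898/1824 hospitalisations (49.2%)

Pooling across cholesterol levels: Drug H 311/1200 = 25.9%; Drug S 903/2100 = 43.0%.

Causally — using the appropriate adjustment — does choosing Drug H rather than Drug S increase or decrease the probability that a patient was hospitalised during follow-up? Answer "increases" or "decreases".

decreases

Cholesterol here is a post-treatment variable shaped by the drug; conditioning on it would introduce bias rather than remove it. The overall comparison is the causal one.
Pooled: Drug H 25.9% vs Drug S 43.0%; Drug H is lower overall.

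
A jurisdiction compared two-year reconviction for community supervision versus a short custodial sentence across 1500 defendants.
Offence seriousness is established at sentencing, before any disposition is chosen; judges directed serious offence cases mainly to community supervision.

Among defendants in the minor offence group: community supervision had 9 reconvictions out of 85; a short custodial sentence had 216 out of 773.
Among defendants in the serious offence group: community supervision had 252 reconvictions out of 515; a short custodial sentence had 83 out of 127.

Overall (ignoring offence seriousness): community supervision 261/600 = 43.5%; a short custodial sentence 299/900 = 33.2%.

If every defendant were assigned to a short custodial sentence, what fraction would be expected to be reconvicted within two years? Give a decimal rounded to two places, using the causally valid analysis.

Nothing the disposition does changes offence seriousness; the imbalance is an allocation artefact. With offence seriousness also predicting the outcome, the pooled figure is confounded, and the within-stratum comparison is the causal one.
Standardising a short custodial sentence to the population offence seriousness mix: 0.572·216/773 + 0.428·83/127 = 0.440.

0.44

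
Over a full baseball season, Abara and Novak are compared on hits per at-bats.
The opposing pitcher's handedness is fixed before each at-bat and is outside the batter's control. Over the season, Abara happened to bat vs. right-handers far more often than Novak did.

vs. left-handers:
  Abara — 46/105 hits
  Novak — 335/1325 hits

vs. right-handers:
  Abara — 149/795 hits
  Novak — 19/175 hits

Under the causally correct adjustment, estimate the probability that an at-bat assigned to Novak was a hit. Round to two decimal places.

0.19

Since pitcher handedness is a pre-existing factor (not a product of the player) and it affects the outcome on its own, it is a confounder. The stratified rates, not the pooled rate, identify the causal effect.
Standardising Novak to the population pitcher handedness mix: 0.596·335/1325 + 0.404·19/175 = 0.195.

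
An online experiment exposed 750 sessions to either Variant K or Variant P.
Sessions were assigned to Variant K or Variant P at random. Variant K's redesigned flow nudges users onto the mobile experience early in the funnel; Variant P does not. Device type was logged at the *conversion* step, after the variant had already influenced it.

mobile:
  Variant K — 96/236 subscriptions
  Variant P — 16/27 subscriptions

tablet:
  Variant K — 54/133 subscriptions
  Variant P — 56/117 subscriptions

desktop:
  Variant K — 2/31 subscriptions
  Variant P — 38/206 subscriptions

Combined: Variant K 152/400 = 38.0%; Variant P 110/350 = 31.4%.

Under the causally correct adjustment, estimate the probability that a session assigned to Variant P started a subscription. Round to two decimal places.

The device type-specific comparison favours Variant P throughout, but the pooled figures favour Variant K. The question is whether to condition on device type.
The distribution of device type is itself part of what the variant does — it is an intermediate outcome. Holding it fixed would remove that part of the effect; the total effect is the pooled difference.
So P(outcome | do(Variant P)) is just the pooled rate for Variant P: 110/350 = 0.314.

0.31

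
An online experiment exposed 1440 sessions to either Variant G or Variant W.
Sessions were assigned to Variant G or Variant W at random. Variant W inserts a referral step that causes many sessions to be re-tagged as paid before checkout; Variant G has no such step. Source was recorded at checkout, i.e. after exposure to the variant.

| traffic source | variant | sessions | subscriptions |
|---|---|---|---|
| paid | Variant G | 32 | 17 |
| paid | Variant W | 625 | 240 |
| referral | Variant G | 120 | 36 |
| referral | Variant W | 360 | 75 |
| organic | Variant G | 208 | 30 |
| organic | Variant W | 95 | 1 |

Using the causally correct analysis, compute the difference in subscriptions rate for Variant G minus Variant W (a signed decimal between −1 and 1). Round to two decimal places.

Traffic source is recorded after the variant and is itself shifted by it — it sits on the causal path from variant to outcome. Conditioning on a mediator would strip out part of the effect we want; the pooled comparison gives the total causal effect.
The causal difference is the pooled difference: 0.231 − 0.293 = -0.062.

-0.06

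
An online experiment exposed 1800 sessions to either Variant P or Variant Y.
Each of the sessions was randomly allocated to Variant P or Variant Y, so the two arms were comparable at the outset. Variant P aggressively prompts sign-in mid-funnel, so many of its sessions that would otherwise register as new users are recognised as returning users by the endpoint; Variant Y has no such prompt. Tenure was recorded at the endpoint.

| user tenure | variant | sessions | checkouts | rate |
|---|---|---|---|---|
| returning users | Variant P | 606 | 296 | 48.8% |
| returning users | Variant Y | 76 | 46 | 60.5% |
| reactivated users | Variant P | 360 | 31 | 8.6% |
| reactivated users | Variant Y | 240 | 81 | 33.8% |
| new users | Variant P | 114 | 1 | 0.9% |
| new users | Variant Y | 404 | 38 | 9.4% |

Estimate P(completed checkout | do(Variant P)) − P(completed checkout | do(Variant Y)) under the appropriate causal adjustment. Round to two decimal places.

The distribution of user tenure is itself part of what the variant does — it is an intermediate outcome. Holding it fixed would remove that part of the effect; the total effect is the pooled difference.
The causal difference is the pooled difference: 0.304 − 0.229 = +0.075.

+0.07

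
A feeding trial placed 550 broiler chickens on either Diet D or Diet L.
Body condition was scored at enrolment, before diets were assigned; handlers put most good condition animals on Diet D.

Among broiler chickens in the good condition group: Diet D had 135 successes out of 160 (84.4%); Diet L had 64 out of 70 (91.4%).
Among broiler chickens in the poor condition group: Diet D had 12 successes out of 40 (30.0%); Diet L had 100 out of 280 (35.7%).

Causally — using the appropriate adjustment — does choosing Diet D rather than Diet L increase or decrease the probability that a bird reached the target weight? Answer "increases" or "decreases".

decreases

Starting body condition differs across diets for reasons unrelated to any effect of the diet itself, and it separately predicts the outcome — a classic confounder. We must compare within starting body condition levels.
Within each level — good condition: 84.4% vs 91.4%; poor condition: 30.0% vs 35.7% — Diet L is higher every time.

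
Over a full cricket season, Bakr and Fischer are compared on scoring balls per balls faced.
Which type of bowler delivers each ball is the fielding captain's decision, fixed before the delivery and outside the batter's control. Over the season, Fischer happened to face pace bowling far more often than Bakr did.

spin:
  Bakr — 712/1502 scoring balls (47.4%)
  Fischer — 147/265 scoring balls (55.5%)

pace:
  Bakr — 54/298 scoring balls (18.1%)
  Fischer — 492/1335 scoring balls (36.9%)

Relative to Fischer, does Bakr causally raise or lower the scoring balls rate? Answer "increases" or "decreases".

The bowling type-specific comparison favours Fischer throughout, but the pooled figures favour Bakr. The question is whether to condition on bowling type.
Since bowling type is a pre-existing factor (not a product of the player) and it affects the outcome on its own, it is a confounder. The stratified rates, not the pooled rate, identify the causal effect.
Within each level — spin: 47.4% vs 55.5%; pace: 18.1% vs 36.9% — Fischer is higher every time.

decreases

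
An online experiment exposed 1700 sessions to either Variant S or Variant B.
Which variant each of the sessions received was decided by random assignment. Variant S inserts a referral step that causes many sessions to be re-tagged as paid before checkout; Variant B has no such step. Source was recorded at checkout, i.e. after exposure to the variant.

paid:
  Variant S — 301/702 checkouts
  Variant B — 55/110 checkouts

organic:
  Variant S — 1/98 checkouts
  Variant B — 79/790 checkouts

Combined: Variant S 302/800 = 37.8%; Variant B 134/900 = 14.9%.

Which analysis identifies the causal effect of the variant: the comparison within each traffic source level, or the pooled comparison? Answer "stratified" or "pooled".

pooled

Traffic source is downstream of the variant. One should not condition on a consequence of treatment, so the overall rates are the right comparison.
Pooled: Variant S 37.8% vs Variant B 14.9%; Variant S is higher overall.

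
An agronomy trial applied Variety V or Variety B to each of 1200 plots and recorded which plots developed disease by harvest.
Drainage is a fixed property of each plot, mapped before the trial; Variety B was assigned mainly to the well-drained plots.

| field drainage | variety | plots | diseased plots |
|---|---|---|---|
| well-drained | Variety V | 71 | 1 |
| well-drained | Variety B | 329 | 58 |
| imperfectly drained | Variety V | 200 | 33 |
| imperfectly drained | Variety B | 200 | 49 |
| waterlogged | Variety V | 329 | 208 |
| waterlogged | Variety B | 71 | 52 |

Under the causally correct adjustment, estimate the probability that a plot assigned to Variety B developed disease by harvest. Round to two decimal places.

0.38

Within every field drainage level Variety V has the lower rate, yet pooled Variety B does — Simpson's reversal.
Here field drainage is a common cause — it drives both which variety a case falls under and the outcome. The crude comparison mixes populations; the stratum-specific rates are the causally relevant ones.
Standardising Variety B to the population field drainage mix: 0.333·58/329 + 0.333·49/200 + 0.333·52/71 = 0.385.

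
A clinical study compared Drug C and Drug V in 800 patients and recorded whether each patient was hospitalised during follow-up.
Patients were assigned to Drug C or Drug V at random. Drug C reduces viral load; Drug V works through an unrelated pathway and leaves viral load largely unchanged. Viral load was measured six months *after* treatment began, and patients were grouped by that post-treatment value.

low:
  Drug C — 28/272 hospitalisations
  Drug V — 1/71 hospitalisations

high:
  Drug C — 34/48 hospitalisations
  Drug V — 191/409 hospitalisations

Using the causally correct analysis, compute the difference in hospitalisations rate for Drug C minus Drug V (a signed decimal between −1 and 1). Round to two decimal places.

-0.21

Stratifying would compare drugs among patients the drugs themselves sorted into viral load groups — a form of selection on an intermediate. The unconditioned pooled rates give the total causal effect.
The causal difference is the pooled difference: 0.194 − 0.400 = -0.206.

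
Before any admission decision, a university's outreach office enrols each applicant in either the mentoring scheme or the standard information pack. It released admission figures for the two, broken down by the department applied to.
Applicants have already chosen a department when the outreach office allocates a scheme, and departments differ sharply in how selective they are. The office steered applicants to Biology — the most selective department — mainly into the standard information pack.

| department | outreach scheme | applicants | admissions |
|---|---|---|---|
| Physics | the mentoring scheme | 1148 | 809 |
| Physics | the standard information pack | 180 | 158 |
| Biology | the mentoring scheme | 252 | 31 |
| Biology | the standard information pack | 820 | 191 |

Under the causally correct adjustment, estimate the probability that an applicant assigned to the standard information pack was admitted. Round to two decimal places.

Department is set before the outreach scheme has any effect — it is not caused by the outreach scheme — and it independently drives the outcome. That makes it a confounder, so the causal comparison is within department levels.
Standardising the standard information pack to the population department mix: 0.553·158/180 + 0.447·191/820 = 0.590.

0.59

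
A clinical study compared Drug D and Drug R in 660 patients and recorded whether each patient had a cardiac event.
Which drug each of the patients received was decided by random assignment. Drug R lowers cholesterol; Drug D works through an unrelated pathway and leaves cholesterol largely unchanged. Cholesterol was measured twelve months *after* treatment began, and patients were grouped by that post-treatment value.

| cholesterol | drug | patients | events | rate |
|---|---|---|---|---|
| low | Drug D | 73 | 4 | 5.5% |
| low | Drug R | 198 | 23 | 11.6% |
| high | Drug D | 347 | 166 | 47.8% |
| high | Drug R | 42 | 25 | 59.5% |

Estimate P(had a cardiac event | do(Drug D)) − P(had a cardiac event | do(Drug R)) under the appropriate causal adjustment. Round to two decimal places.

The cholesterol-specific comparison favours Drug D throughout, but the pooled figures favour Drug R. The question is whether to condition on cholesterol.
Because the drug influences cholesterol, cholesterol is a post-treatment mediator, not a confounder. Stratifying on it would bias the estimate; the causal effect is the crude pooled difference.
The causal difference is the pooled difference: 0.405 − 0.200 = +0.205.

+0.20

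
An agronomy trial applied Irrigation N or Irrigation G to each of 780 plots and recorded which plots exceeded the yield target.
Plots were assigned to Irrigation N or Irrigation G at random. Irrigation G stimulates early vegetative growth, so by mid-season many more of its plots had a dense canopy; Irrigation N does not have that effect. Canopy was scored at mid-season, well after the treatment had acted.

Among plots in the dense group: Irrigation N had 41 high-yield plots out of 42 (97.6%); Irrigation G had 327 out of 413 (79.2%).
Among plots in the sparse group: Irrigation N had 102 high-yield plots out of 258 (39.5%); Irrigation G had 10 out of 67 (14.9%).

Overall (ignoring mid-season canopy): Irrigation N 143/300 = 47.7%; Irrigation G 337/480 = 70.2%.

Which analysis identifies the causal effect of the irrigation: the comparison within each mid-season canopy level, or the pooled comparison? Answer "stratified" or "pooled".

pooled

The stratified and pooled comparisons disagree (Irrigation N wins within each mid-season canopy; Irrigation G wins overall), so the answer turns on the causal role of mid-season canopy.
The distribution of mid-season canopy is itself part of what the irrigation does — it is an intermediate outcome. Holding it fixed would remove that part of the effect; the total effect is the pooled difference.
Pooled: Irrigation N 47.7% vs Irrigation G 70.2%; Irrigation G is higher overall.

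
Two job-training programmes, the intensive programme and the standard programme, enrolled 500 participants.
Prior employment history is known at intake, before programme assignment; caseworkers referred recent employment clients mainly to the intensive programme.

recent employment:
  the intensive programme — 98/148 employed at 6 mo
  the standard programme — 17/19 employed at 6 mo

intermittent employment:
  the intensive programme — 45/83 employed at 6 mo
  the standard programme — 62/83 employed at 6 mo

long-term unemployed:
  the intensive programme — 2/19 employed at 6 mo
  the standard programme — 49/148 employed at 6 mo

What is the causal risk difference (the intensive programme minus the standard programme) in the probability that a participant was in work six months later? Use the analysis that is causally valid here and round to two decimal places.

the standard programme is higher inside every prior employment history stratum but the intensive programme is higher in aggregate. Whether to stratify depends on how prior employment history relates to the programme.
The imbalance in prior employment history arose from how participants were allocated, not from anything the programme did; and prior employment history independently affects the outcome. The pooled gap is confounded — condition on prior employment history.
Adjusting over the population distribution of prior employment history: 0.334·(0.662−0.895) + 0.332·(0.542−0.747) + 0.334·(0.105−0.331) = -0.221.

-0.22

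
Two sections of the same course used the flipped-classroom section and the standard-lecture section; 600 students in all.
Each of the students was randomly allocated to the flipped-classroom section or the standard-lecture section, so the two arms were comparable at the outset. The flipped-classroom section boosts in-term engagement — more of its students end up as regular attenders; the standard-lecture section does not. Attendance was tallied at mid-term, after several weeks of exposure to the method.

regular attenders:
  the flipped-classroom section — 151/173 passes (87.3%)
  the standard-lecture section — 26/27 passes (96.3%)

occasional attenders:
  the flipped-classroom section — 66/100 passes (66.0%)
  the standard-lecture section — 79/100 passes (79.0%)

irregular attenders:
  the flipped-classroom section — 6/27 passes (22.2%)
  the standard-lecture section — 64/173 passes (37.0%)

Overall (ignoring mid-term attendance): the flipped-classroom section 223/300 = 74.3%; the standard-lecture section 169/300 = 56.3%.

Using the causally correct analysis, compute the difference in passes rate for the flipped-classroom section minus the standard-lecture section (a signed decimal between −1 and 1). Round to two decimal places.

Within every mid-term attendance level the standard-lecture section has the higher rate, yet pooled the flipped-classroom section does — Simpson's reversal.
Mid-term attendance lies on the pathway teaching method → mid-term attendance → outcome, so adjusting for it blocks the indirect effect. For the total causal effect of teaching method, use the unadjusted pooled rates.
The causal difference is the pooled difference: 0.743 − 0.563 = +0.180.

+0.18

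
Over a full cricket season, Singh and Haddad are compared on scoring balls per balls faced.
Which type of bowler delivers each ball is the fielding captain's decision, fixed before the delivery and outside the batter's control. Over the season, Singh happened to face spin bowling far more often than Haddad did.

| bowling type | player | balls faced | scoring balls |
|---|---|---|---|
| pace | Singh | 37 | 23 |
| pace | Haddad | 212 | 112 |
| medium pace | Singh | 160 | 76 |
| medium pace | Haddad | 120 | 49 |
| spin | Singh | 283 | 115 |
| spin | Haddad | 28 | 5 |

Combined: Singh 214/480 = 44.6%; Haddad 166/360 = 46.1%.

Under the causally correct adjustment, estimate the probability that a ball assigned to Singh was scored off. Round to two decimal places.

Within every bowling type level Singh has the higher rate, yet pooled Haddad does — Simpson's reversal.
Bowling type satisfies the back-door criterion: it is not a descendant of the player, and it blocks the spurious path from player to outcome. Adjusting for it (i.e., using the within-bowling type rates) gives the causal effect.
Standardising Singh to the population bowling type mix: 0.296·23/37 + 0.333·76/160 + 0.370·115/283 = 0.493.

0.49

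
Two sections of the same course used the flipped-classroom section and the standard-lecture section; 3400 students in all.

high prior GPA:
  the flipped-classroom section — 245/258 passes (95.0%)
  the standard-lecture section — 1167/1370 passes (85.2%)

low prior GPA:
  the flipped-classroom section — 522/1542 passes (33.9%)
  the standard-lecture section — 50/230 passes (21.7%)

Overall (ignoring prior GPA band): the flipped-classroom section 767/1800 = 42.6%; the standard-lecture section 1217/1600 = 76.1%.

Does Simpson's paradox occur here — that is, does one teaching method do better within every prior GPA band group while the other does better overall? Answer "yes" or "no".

Within each prior GPA band level (high prior GPA 95.0% vs 85.2%; low prior GPA 33.9% vs 21.7%), the flipped-classroom section has the higher rate every time. Pooled: 42.6% vs 76.1% — the standard-lecture section has the higher rate overall. The two comparisons disagree.

yes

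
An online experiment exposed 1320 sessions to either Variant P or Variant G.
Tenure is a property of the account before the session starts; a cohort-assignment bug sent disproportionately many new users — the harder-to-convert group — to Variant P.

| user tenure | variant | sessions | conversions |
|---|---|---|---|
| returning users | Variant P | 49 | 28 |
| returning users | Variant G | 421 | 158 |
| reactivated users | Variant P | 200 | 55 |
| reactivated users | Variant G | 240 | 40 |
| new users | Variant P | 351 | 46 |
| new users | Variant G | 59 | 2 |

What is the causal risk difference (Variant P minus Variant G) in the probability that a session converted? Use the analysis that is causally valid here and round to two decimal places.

The user tenure-specific comparison favours Variant P throughout, but the pooled figures favour Variant G. The question is whether to condition on user tenure.
The imbalance in user tenure arose from how sessions were allocated, not from anything the variant did; and user tenure independently affects the outcome. The pooled gap is confounded — condition on user tenure.
Adjusting over the population distribution of user tenure: 0.356·(0.571−0.375) + 0.333·(0.275−0.167) + 0.311·(0.131−0.034) = +0.136.

+0.14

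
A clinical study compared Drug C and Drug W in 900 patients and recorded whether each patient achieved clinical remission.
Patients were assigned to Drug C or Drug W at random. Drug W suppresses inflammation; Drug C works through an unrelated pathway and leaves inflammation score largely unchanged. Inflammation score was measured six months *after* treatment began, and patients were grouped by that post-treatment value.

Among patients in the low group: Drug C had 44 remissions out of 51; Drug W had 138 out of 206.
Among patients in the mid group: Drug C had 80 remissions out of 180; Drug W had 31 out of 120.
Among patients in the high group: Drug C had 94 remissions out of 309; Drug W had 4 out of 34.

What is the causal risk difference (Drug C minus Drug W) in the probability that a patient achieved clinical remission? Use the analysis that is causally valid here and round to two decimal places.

-0.08

The stratified and pooled comparisons disagree (Drug C wins within each inflammation score; Drug W wins overall), so the answer turns on the causal role of inflammation score.
Inflammation score is downstream of the drug. One should not condition on a consequence of treatment, so the overall rates are the right comparison.
The causal difference is the pooled difference: 0.404 − 0.481 = -0.077.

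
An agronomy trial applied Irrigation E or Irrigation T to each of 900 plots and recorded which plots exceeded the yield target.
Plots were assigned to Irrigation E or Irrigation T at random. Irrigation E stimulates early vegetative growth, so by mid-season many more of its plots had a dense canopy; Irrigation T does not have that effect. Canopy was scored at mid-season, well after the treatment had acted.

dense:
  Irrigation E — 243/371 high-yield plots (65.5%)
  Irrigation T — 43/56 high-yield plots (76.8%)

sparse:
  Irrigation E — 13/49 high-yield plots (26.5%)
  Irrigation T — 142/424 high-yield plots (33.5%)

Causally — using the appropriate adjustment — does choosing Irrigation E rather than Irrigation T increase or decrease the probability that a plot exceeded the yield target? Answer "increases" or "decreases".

Irrigation T is higher inside every mid-season canopy stratum but Irrigation E is higher in aggregate. Whether to stratify depends on how mid-season canopy relates to the irrigation.
The distribution of mid-season canopy is itself part of what the irrigation does — it is an intermediate outcome. Holding it fixed would remove that part of the effect; the total effect is the pooled difference.
Pooled: Irrigation E 61.0% vs Irrigation T 38.5%; Irrigation E is higher overall.

increases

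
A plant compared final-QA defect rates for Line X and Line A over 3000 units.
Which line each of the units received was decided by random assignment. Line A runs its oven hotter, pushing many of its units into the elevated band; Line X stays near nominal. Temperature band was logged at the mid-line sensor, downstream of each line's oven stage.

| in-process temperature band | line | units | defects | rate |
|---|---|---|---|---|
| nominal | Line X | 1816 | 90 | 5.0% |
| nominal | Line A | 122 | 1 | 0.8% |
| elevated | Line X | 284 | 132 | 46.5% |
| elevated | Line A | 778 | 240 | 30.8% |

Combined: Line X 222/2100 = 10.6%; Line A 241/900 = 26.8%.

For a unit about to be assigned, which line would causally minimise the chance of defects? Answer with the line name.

Within every in-process temperature band level Line A has the lower rate, yet pooled Line X does — Simpson's reversal.
In-process temperature band is downstream of the line. One should not condition on a consequence of treatment, so the overall rates are the right comparison.
Pooled: Line X 10.6% vs Line A 26.8%; Line X is lower overall.

Line X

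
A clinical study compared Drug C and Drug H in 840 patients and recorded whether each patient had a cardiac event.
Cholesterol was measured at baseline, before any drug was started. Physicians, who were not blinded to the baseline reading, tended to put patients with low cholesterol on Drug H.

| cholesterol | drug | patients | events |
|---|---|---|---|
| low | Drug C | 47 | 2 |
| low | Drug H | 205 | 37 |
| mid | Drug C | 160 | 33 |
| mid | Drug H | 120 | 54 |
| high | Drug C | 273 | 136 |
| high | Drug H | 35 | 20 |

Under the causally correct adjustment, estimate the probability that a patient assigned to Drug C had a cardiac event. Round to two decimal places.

0.26

Cholesterol satisfies the back-door criterion: it is not a descendant of the drug, and it blocks the spurious path from drug to outcome. Adjusting for it (i.e., using the within-cholesterol rates) gives the causal effect.
Standardising Drug C to the population cholesterol mix: 0.300·2/47 + 0.333·33/160 + 0.367·136/273 = 0.264.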